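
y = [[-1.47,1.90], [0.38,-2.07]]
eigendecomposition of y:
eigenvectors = [[0.95, -0.85], [0.30, 0.53]]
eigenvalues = [-0.87, -2.67]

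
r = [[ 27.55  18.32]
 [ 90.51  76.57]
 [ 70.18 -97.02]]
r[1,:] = [90.51, 76.57]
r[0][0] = 27.55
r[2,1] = -97.02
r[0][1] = 18.32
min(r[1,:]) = 76.57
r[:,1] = [18.32, 76.57, -97.02]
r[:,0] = [27.55, 90.51, 70.18]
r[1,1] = 76.57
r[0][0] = 27.55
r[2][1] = -97.02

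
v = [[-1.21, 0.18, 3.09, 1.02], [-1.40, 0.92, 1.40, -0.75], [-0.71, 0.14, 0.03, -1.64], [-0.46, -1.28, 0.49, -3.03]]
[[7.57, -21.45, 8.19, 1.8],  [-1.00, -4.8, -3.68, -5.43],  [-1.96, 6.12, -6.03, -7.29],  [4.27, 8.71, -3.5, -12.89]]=v @ [[2.00,  1.23,  2.33,  -2.55],[-3.07,  0.93,  -2.86,  -2.36],[3.37,  -5.10,  2.91,  -2.03],[0.13,  -4.28,  2.48,  5.31]]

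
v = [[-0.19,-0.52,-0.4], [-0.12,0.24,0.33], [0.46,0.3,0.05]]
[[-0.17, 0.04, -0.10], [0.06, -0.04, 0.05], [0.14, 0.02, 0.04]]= v @ [[0.25,  0.13,  -0.15], [0.05,  -0.12,  0.40], [0.24,  0.0,  -0.2]]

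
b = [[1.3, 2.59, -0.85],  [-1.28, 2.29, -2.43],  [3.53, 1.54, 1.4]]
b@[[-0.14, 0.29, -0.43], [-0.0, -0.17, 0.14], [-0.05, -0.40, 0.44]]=[[-0.14, 0.28, -0.57], [0.30, 0.21, -0.20], [-0.56, 0.20, -0.69]]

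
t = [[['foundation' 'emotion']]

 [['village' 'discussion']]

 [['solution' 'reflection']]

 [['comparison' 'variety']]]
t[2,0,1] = 'reflection'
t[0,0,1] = 'emotion'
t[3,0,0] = 'comparison'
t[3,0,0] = 'comparison'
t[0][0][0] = 'foundation'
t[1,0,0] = 'village'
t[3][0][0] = 'comparison'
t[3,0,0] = 'comparison'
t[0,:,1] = ['emotion']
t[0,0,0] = 'foundation'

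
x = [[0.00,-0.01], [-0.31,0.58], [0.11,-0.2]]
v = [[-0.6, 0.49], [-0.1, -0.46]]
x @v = [[0.00, 0.0], [0.13, -0.42], [-0.05, 0.15]]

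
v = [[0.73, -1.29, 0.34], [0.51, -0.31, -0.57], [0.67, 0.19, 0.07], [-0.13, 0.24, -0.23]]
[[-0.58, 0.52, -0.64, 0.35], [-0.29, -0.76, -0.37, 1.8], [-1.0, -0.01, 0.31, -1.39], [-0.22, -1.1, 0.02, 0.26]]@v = [[-0.63, 0.55, -0.62], [-1.08, 0.97, -0.11], [-0.35, 1.02, 0.01], [-0.74, 0.69, 0.49]]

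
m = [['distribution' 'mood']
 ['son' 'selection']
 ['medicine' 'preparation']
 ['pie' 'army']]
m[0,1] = 'mood'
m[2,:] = ['medicine', 'preparation']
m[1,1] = 'selection'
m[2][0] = 'medicine'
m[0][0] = 'distribution'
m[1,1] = 'selection'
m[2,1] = 'preparation'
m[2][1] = 'preparation'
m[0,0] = 'distribution'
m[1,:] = ['son', 'selection']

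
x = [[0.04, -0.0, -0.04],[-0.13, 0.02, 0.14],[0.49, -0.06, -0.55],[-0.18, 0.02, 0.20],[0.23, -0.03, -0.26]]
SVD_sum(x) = [[0.04, -0.0, -0.04],[-0.13, 0.02, 0.14],[0.49, -0.06, -0.55],[-0.18, 0.02, 0.20],[0.23, -0.03, -0.26]] + [[0.0, 0.0, 0.00], [0.0, 0.00, 0.0], [0.00, 0.0, 0.00], [-0.0, -0.00, -0.00], [-0.00, -0.0, -0.0]] + [[0.0, -0.00, 0.0], [-0.00, 0.00, -0.0], [-0.00, 0.0, -0.0], [-0.0, 0.00, -0.0], [-0.0, 0.00, -0.0]]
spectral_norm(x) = 0.88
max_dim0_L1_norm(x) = 1.19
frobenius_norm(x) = 0.88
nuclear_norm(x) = 0.90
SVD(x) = [[-0.06,-0.74,-0.46],[0.22,-0.53,0.82],[-0.84,-0.07,0.17],[0.31,0.33,0.13],[-0.39,0.24,0.26]] @ diag([0.8834166070288114, 0.006863757130246079, 0.0052902990236645695]) @ [[-0.66, 0.08, 0.74],[-0.17, -0.98, -0.04],[-0.73, 0.16, -0.67]]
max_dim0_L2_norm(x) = 0.66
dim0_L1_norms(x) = [1.07, 0.13, 1.19]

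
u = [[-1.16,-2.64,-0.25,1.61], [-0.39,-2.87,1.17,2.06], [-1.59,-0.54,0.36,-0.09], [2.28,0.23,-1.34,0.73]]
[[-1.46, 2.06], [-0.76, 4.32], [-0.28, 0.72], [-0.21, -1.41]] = u @ [[0.09, -0.07], [0.56, -0.38], [0.49, 1.31], [0.15, 0.81]]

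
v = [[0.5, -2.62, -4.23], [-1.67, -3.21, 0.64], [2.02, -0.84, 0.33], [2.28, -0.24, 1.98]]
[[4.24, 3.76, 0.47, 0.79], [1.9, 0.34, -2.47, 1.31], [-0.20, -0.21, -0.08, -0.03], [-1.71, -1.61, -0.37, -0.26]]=v@[[-0.24, -0.07, 0.26, -0.15], [-0.60, -0.22, 0.55, -0.33], [-0.66, -0.76, -0.42, -0.0]]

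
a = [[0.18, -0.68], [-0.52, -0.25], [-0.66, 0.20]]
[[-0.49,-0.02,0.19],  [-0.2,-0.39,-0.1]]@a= [[-0.20, 0.38], [0.23, 0.21]]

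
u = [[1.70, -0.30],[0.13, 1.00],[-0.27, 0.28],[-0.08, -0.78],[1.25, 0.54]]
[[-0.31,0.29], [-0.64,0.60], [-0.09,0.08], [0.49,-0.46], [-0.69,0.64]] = u @ [[-0.29,  0.27], [-0.60,  0.56]]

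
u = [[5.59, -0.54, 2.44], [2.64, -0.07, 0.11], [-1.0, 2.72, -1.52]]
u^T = [[5.59, 2.64, -1.0], [-0.54, -0.07, 2.72], [2.44, 0.11, -1.52]]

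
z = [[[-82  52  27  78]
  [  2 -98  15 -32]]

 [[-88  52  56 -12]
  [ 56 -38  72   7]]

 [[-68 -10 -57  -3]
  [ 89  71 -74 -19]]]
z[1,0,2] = 56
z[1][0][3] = -12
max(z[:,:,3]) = 78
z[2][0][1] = -10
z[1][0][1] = 52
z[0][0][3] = 78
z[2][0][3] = -3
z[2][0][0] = -68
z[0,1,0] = 2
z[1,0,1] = 52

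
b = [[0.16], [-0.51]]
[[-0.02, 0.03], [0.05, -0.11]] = b@ [[-0.10, 0.21]]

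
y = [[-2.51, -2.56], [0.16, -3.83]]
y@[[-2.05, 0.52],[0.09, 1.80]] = [[4.92, -5.91], [-0.67, -6.81]]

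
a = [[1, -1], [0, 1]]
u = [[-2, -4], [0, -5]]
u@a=[[-2, -2], [0, -5]]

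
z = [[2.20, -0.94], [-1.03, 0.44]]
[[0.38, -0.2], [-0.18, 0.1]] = z @ [[0.17, 0.04], [-0.01, 0.31]]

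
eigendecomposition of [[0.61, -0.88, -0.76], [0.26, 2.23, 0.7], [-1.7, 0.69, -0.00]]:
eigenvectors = [[0.34, -0.6, -0.51], [-0.24, -0.31, 0.68], [0.91, 0.74, 0.52]]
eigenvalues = [-0.81, 1.08, 2.57]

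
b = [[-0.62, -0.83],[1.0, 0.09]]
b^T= [[-0.62,1.00], [-0.83,0.09]]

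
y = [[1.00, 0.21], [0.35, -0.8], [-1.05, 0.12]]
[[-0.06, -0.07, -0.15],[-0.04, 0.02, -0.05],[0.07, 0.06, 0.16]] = y @ [[-0.06, -0.06, -0.15],[0.02, -0.05, 0.0]]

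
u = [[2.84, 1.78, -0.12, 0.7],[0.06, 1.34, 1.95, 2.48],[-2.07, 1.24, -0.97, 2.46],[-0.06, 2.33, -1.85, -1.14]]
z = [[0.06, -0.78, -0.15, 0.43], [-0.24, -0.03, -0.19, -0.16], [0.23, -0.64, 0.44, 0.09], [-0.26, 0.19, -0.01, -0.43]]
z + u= [[2.9,1.0,-0.27,1.13],[-0.18,1.31,1.76,2.32],[-1.84,0.60,-0.53,2.55],[-0.32,2.52,-1.86,-1.57]]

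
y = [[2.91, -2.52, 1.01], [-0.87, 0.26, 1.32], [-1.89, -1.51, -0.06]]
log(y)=[[1.33, -0.61, 0.86], [0.08, 0.48, 1.13], [-0.9, -1.84, 0.83]]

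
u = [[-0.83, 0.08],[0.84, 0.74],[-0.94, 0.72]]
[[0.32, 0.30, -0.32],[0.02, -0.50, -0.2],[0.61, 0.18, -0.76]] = u @ [[-0.34, -0.38, 0.32], [0.41, -0.25, -0.64]]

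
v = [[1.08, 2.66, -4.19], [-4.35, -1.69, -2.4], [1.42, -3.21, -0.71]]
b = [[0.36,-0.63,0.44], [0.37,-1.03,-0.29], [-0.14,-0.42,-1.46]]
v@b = [[1.96, -1.66, 5.82], [-1.86, 5.49, 2.08], [-0.58, 2.71, 2.59]]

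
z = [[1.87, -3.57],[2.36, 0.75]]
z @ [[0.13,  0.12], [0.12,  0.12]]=[[-0.19, -0.20], [0.4, 0.37]]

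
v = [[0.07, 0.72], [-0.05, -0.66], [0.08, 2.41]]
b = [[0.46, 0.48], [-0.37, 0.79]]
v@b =[[-0.23, 0.6], [0.22, -0.55], [-0.85, 1.94]]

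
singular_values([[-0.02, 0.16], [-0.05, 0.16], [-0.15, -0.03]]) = [0.23, 0.15]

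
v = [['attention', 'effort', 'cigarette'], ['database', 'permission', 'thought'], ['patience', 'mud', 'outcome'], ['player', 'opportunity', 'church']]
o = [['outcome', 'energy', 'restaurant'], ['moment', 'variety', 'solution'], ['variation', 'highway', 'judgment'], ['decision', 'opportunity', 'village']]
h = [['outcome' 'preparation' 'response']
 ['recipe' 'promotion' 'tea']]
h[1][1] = 'promotion'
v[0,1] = 'effort'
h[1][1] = 'promotion'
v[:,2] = ['cigarette', 'thought', 'outcome', 'church']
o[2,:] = ['variation', 'highway', 'judgment']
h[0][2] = 'response'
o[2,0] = 'variation'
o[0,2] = 'restaurant'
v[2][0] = 'patience'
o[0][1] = 'energy'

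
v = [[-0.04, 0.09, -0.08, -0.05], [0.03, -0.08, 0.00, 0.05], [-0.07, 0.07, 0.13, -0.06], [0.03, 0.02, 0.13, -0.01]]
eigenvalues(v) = [(0.13+0j), 0j, (-0.07+0.04j), (-0.07-0.04j)]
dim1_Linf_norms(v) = [0.09, 0.08, 0.13, 0.13]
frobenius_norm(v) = 0.28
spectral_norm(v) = 0.21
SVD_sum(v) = [[0.0, -0.0, -0.01, 0.00],[0.01, -0.02, -0.05, 0.02],[-0.04, 0.07, 0.14, -0.05],[-0.02, 0.05, 0.09, -0.03]] + [[-0.05, 0.09, -0.07, -0.05], [0.03, -0.05, 0.04, 0.03], [-0.01, 0.01, -0.01, -0.01], [0.03, -0.04, 0.04, 0.03]] + [[0.01, 0.01, -0.00, -0.0], [-0.01, -0.01, 0.00, 0.00], [-0.02, -0.01, 0.0, 0.00], [0.03, 0.02, -0.0, -0.0]] + [[-0.0,0.00,0.0,0.0], [-0.00,0.00,0.00,0.00], [-0.00,0.00,0.00,0.00], [-0.00,0.00,0.0,0.00]]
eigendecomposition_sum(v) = [[(0.03+0j), (-0.01+0j), (-0.08+0j), 0.02+0.00j], [(-0-0j), 0j, (0.01-0j), (-0+0j)], [(-0.05-0j), 0.02+0.00j, 0.12-0.00j, (-0.03+0j)], [(-0.04-0j), 0.01+0.00j, (0.1-0j), (-0.02+0j)]] + [[(-0+0j), -0.00+0.00j, (-0+0j), -0.00+0.00j], [-0j, 0.00+0.00j, 0.00-0.00j, 0.00+0.00j], [0.00-0.00j, 0.00+0.00j, 0.00-0.00j, 0.00+0.00j], [-0j, (0.01+0j), 0.00-0.00j, 0j]] + [[-0.04+0.01j, (0.05+0.13j), (-0+0.05j), -0.03-0.07j], [(0.02-0.01j), -0.04-0.06j, (-0.01-0.02j), (0.03+0.03j)], [-0.01+0.01j, (0.03+0.03j), 0.00+0.01j, -0.02-0.02j], [0.03+0.00j, 0.00-0.12j, 0.02-0.04j, 0.07j]] + [[(-0.04-0.01j), (0.05-0.13j), (-0-0.05j), -0.03+0.07j], [(0.02+0.01j), (-0.04+0.06j), (-0.01+0.02j), 0.03-0.03j], [(-0.01-0.01j), (0.03-0.03j), 0.00-0.01j, (-0.02+0.02j)], [(0.03-0j), 0.12j, (0.02+0.04j), 0.00-0.07j]]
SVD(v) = [[0.03,-0.78,0.26,0.56], [0.26,0.47,-0.31,0.78], [-0.81,-0.13,-0.56,0.12], [-0.53,0.38,0.72,0.23]] @ diag([0.21156553518489435, 0.17316570180389088, 0.047434777153570244, 0.0018989357772916026]) @ [[0.22, -0.40, -0.83, 0.31], [0.38, -0.64, 0.55, 0.39], [0.87, 0.49, -0.02, -0.04], [-0.21, 0.45, 0.05, 0.87]]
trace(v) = 0.00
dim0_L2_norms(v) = [0.09, 0.14, 0.2, 0.09]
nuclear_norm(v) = 0.43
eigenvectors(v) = [[-0.45+0.00j, (0.17+0j), (-0.69+0j), -0.69-0.00j],[0.07+0.00j, -0.46+0.00j, (0.34-0.09j), 0.34+0.09j],[0.70+0.00j, -0.06+0.00j, -0.21+0.06j, (-0.21-0.06j)],[0.55+0.00j, (-0.87+0j), (0.55+0.23j), (0.55-0.23j)]]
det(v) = 0.00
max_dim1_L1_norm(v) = 0.33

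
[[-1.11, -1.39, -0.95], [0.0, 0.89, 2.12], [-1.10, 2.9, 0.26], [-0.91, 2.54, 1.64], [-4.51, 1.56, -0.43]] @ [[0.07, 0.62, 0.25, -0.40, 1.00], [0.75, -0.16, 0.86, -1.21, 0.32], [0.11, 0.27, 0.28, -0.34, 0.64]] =[[-1.22, -0.72, -1.74, 2.45, -2.16], [0.90, 0.43, 1.36, -1.8, 1.64], [2.13, -1.08, 2.29, -3.16, -0.01], [2.02, -0.53, 2.42, -3.27, 0.95], [0.81, -3.16, 0.09, 0.06, -4.29]]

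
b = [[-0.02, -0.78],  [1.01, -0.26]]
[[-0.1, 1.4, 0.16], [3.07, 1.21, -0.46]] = b @ [[3.05, 0.73, -0.5], [0.05, -1.82, -0.19]]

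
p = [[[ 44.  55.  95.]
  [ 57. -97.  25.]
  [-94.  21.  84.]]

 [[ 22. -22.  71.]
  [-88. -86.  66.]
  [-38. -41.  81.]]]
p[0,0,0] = 44.0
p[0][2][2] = 84.0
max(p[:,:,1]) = 55.0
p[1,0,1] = -22.0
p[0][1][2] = 25.0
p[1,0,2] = 71.0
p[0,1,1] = -97.0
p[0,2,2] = 84.0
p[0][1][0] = 57.0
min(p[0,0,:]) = 44.0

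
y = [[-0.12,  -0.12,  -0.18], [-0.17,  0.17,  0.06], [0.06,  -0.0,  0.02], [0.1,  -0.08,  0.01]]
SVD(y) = [[0.35, 0.91, 0.01], [-0.85, 0.23, 0.3], [0.08, -0.23, -0.56], [0.38, -0.27, 0.77]] @ diag([0.2833557104258619, 0.24986259393151877, 0.019448021052744176]) @ [[0.52, -0.77, -0.38],[-0.75, -0.19, -0.63],[-0.41, -0.61, 0.68]]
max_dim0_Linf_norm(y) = 0.18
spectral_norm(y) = 0.28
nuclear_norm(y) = 0.55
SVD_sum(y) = [[0.05, -0.08, -0.04],[-0.12, 0.18, 0.09],[0.01, -0.02, -0.01],[0.06, -0.08, -0.04]] + [[-0.17, -0.04, -0.14], [-0.04, -0.01, -0.04], [0.04, 0.01, 0.04], [0.05, 0.01, 0.04]] + [[-0.0, -0.00, 0.0],[-0.0, -0.00, 0.00],[0.0, 0.01, -0.01],[-0.01, -0.01, 0.01]]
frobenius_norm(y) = 0.38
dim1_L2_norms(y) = [0.25, 0.25, 0.06, 0.13]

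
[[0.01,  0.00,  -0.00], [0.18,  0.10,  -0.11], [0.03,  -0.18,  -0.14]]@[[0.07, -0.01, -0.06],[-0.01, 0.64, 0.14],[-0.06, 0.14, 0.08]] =[[0.0, -0.00, -0.00], [0.02, 0.05, -0.01], [0.01, -0.14, -0.04]]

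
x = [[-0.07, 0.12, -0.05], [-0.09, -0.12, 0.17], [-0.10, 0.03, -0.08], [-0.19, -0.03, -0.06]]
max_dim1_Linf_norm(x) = 0.19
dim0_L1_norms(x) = [0.45, 0.3, 0.36]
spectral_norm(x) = 0.26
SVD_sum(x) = [[-0.06, 0.06, -0.09], [0.07, -0.07, 0.1], [-0.06, 0.06, -0.09], [-0.06, 0.06, -0.09]] + [[0.01, 0.0, -0.00], [-0.15, -0.08, 0.05], [-0.04, -0.02, 0.01], [-0.13, -0.07, 0.05]] + [[-0.01,  0.05,  0.04], [-0.01,  0.02,  0.02], [0.0,  -0.01,  -0.01], [0.0,  -0.02,  -0.02]]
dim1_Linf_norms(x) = [0.12, 0.17, 0.1, 0.19]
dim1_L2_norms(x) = [0.15, 0.23, 0.13, 0.2]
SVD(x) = [[0.51, -0.03, 0.85], [-0.53, 0.74, 0.37], [0.48, 0.20, -0.13], [0.48, 0.65, -0.35]] @ diag([0.2550589331696942, 0.24301544649403667, 0.08359685027344907]) @ [[-0.5, 0.49, -0.72],[-0.85, -0.43, 0.30],[-0.17, 0.76, 0.63]]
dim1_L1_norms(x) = [0.24, 0.38, 0.21, 0.28]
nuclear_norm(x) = 0.58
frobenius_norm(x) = 0.36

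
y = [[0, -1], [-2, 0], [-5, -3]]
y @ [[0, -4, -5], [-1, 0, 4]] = [[1, 0, -4], [0, 8, 10], [3, 20, 13]]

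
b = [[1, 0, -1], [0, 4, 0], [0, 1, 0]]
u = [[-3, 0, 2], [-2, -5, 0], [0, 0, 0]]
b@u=[[-3, 0, 2], [-8, -20, 0], [-2, -5, 0]]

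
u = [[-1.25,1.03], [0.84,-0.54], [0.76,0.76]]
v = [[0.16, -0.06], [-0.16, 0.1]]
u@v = [[-0.36, 0.18], [0.22, -0.1], [-0.00, 0.03]]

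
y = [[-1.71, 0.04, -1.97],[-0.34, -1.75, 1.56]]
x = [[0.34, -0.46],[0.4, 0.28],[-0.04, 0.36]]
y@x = [[-0.49,0.09], [-0.88,0.23]]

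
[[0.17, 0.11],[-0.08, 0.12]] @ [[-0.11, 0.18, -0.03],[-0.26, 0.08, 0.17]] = [[-0.05,0.04,0.01], [-0.02,-0.00,0.02]]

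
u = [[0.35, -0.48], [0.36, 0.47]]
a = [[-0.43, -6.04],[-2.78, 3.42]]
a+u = [[-0.08, -6.52],[-2.42, 3.89]]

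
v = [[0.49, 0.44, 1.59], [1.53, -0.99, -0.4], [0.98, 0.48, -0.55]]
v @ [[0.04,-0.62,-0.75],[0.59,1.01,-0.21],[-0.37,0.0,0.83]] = [[-0.31, 0.14, 0.86],[-0.37, -1.95, -1.27],[0.53, -0.12, -1.29]]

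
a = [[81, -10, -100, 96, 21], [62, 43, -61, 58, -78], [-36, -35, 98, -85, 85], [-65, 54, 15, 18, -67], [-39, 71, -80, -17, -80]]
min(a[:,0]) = -65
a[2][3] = -85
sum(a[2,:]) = 27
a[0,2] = -100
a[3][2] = 15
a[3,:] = [-65, 54, 15, 18, -67]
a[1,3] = 58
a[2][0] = -36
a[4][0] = -39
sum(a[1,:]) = 24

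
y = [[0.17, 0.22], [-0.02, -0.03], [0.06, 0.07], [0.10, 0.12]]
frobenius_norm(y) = 0.33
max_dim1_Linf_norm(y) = 0.22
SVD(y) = [[-0.83, 0.45], [0.11, -0.42], [-0.28, -0.53], [-0.47, -0.58]] @ diag([0.3338449431792034, 0.00689593457585637]) @ [[-0.62, -0.78], [-0.78, 0.62]]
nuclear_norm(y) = 0.34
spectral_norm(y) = 0.33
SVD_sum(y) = [[0.17, 0.22],[-0.02, -0.03],[0.06, 0.07],[0.1, 0.12]] + [[-0.00, 0.0], [0.0, -0.0], [0.0, -0.0], [0.0, -0.0]]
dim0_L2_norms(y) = [0.21, 0.26]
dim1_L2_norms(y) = [0.28, 0.04, 0.09, 0.16]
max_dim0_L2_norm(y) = 0.26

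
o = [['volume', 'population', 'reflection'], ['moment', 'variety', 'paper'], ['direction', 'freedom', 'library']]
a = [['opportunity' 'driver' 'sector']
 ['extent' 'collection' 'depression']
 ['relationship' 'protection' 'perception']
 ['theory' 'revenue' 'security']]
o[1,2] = 'paper'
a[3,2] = 'security'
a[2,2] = 'perception'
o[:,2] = ['reflection', 'paper', 'library']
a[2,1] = 'protection'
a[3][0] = 'theory'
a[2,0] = 'relationship'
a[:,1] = ['driver', 'collection', 'protection', 'revenue']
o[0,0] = 'volume'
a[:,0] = ['opportunity', 'extent', 'relationship', 'theory']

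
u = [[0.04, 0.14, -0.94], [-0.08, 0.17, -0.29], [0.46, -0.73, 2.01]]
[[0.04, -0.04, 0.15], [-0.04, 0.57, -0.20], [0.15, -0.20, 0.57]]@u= [[0.07, -0.11, 0.28], [-0.14, 0.24, -0.53], [0.28, -0.43, 1.06]]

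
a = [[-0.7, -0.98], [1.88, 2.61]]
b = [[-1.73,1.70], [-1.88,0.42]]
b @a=[[4.41, 6.13], [2.11, 2.94]]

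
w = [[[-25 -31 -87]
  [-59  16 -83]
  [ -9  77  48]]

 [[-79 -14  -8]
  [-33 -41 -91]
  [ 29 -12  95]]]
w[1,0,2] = -8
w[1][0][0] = -79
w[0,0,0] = -25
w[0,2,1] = 77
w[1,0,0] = -79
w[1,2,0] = 29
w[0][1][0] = -59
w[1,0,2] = -8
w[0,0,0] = -25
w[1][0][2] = -8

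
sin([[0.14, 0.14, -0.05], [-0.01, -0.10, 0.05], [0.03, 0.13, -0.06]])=[[0.14, 0.14, -0.05], [-0.01, -0.10, 0.05], [0.03, 0.13, -0.06]]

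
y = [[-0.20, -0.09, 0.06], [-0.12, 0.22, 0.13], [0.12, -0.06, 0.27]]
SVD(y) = [[0.09,  0.37,  -0.93], [0.5,  0.79,  0.36], [0.86,  -0.49,  -0.11]] @ diag([0.3081410459375101, 0.28396110042339295, 0.21613696873712512]) @ [[0.09, 0.16, 0.98], [-0.80, 0.60, -0.03], [0.59, 0.78, -0.18]]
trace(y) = 0.29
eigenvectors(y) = [[(0.94+0j), 0.10-0.10j, (0.1+0.1j)], [0.30+0.00j, (-0.75+0j), -0.75-0.00j], [(-0.19+0j), -0.16-0.62j, (-0.16+0.62j)]]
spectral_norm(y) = 0.31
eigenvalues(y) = [(-0.24+0j), (0.27+0.09j), (0.27-0.09j)]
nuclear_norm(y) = 0.81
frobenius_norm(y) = 0.47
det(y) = -0.02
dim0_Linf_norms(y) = [0.2, 0.22, 0.27]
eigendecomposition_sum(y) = [[-0.22-0.00j, (-0.04+0j), (0.04-0j)],  [-0.07-0.00j, -0.01+0.00j, 0.01-0.00j],  [0.04+0.00j, (0.01-0j), (-0.01+0j)]] + [[0.01+0.00j, (-0.03+0.01j), (0.01+0.03j)], [(-0.03-0.05j), 0.12+0.07j, 0.06-0.15j], [(0.04-0.03j), -0.03+0.11j, 0.14+0.02j]] + [[0.01-0.00j, -0.03-0.01j, (0.01-0.03j)], [(-0.03+0.05j), 0.12-0.07j, (0.06+0.15j)], [0.04+0.03j, -0.03-0.11j, (0.14-0.02j)]]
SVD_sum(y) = [[0.0,0.0,0.03],[0.01,0.02,0.15],[0.02,0.04,0.26]] + [[-0.08,0.06,-0.00], [-0.18,0.13,-0.01], [0.11,-0.08,0.00]] + [[-0.12, -0.16, 0.04], [0.05, 0.06, -0.01], [-0.01, -0.02, 0.00]]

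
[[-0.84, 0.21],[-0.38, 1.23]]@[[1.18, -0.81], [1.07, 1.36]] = [[-0.77, 0.97], [0.87, 1.98]]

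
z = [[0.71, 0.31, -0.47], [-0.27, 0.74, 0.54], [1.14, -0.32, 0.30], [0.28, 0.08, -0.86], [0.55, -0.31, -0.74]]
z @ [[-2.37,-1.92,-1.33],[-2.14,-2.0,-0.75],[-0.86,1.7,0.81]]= [[-1.94,-2.78,-1.56], [-1.41,-0.04,0.24], [-2.28,-1.04,-1.03], [-0.1,-2.16,-1.13], [-0.0,-1.69,-1.10]]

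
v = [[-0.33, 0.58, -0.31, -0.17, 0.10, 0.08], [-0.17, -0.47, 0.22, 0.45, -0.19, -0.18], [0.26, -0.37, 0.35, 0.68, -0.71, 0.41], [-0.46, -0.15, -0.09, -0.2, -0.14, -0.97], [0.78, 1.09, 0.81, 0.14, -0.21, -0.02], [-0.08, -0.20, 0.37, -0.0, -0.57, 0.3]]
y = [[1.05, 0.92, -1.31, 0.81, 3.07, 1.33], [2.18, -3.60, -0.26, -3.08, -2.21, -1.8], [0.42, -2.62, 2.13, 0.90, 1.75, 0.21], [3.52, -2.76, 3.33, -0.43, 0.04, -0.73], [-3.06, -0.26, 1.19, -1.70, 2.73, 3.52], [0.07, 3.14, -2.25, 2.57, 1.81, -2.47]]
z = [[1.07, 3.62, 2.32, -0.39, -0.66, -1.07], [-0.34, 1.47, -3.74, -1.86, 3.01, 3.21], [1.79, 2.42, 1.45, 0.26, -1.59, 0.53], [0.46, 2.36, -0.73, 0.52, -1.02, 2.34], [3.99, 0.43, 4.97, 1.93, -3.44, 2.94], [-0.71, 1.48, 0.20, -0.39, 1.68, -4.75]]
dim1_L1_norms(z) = [9.13, 13.63, 8.04, 7.43, 17.7, 9.21]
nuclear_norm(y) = 26.77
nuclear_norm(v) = 5.52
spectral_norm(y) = 8.75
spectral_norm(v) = 1.74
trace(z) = -3.68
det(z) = 323.44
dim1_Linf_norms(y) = [3.07, 3.6, 2.62, 3.52, 3.52, 3.14]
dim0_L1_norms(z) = [8.36, 11.78, 13.41, 5.35, 11.4, 14.84]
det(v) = -0.15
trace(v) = -0.56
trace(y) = -0.59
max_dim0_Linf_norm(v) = 1.09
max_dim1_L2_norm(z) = 8.06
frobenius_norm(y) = 12.76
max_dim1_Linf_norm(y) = 3.6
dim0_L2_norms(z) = [4.59, 5.39, 6.84, 2.8, 5.26, 6.96]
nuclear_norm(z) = 25.62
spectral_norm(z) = 9.84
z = y @ v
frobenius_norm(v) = 2.64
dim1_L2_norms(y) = [3.94, 5.95, 3.94, 5.64, 5.79, 5.56]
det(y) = -2143.48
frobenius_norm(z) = 13.45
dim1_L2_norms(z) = [4.62, 6.25, 3.75, 3.62, 8.06, 5.32]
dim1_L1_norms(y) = [8.49, 13.13, 8.03, 10.81, 12.46, 12.31]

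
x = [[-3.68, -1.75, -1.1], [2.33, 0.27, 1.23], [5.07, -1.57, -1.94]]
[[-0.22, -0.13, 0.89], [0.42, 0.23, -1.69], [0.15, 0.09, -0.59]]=x @ [[0.07, 0.04, -0.28], [-0.18, -0.09, 0.71], [0.25, 0.13, -1.0]]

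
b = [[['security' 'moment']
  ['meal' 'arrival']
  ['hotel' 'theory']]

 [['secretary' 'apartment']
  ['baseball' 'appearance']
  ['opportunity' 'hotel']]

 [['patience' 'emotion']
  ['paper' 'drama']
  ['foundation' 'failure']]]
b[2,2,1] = 'failure'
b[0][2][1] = 'theory'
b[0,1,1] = 'arrival'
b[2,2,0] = 'foundation'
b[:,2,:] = [['hotel', 'theory'], ['opportunity', 'hotel'], ['foundation', 'failure']]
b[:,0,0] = ['security', 'secretary', 'patience']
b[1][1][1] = 'appearance'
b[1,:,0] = ['secretary', 'baseball', 'opportunity']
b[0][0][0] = 'security'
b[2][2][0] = 'foundation'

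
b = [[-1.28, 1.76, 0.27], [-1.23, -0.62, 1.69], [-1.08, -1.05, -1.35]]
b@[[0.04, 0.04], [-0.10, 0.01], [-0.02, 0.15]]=[[-0.23,  0.01], [-0.02,  0.20], [0.09,  -0.26]]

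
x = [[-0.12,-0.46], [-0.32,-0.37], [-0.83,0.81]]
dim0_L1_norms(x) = [1.27, 1.64]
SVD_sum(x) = [[0.18, -0.22], [0.05, -0.06], [-0.73, 0.89]] + [[-0.3, -0.24],[-0.37, -0.31],[-0.10, -0.08]]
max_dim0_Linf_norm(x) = 0.83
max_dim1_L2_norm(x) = 1.16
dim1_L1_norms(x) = [0.58, 0.69, 1.64]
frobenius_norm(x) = 1.35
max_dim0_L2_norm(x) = 1.0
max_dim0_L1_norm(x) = 1.64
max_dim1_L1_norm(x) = 1.64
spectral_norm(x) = 1.19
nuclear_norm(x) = 1.82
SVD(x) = [[0.24,-0.61], [0.07,-0.77], [-0.97,-0.20]] @ diag([1.1889783059909789, 0.6297861445624396]) @ [[0.63, -0.77], [0.77, 0.63]]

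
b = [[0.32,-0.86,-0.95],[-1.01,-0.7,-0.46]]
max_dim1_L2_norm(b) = 1.32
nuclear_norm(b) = 2.57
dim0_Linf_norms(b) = [1.01, 0.86, 0.95]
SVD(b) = [[-0.71,-0.7], [-0.70,0.71]] @ diag([1.564925165556374, 1.0085679085754984]) @ [[0.31, 0.71, 0.64], [-0.94, 0.10, 0.34]]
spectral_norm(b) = 1.56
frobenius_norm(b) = 1.86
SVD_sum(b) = [[-0.34, -0.79, -0.71], [-0.34, -0.77, -0.70]] + [[0.66,-0.07,-0.24], [-0.67,0.07,0.24]]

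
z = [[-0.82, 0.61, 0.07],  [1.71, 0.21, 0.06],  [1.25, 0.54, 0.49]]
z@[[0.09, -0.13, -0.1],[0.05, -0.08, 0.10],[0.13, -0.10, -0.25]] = [[-0.03, 0.05, 0.13], [0.17, -0.25, -0.17], [0.20, -0.25, -0.19]]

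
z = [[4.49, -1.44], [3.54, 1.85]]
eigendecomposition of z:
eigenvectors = [[(0.31+0.44j), (0.31-0.44j)], [(0.84+0j), (0.84-0j)]]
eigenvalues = [(3.17+1.83j), (3.17-1.83j)]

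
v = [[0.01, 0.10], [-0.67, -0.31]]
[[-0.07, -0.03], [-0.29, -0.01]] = v@[[0.79, 0.17],[-0.78, -0.35]]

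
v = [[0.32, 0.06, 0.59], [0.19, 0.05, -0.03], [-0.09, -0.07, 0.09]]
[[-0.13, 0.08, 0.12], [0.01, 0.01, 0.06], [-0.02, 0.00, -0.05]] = v @ [[0.03, 0.02, 0.16], [0.0, 0.12, 0.55], [-0.23, 0.12, 0.06]]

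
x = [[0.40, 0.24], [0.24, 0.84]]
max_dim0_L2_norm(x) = 0.87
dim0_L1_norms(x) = [0.64, 1.08]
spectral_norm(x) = 0.95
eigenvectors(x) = [[-0.92,-0.4], [0.4,-0.92]]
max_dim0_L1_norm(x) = 1.08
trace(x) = 1.24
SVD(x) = [[0.40, 0.92], [0.92, -0.4]] @ diag([0.945576411921994, 0.2944235880780059]) @ [[0.4,0.92], [0.92,-0.40]]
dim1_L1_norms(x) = [0.64, 1.08]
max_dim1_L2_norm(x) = 0.87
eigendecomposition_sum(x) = [[0.25,-0.11], [-0.11,0.05]] + [[0.15, 0.35], [0.35, 0.79]]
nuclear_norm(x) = 1.24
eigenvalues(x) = [0.29, 0.95]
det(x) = 0.28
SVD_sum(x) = [[0.15, 0.35], [0.35, 0.79]] + [[0.25, -0.11],[-0.11, 0.05]]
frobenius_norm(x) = 0.99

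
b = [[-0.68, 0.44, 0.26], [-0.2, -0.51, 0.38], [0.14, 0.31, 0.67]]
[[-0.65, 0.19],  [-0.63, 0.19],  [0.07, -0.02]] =b @[[1.15, -0.34],  [0.51, -0.15],  [-0.37, 0.11]]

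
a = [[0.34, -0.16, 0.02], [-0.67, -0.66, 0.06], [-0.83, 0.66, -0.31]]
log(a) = [[-0.83+0.21j, 0.09+0.41j, -0.01-0.05j],[(0.09+2.11j), (-0.36+2.85j), -0.15+0.03j],[(-1.58+5.25j), (-0.96-0.73j), (-1.36+3.23j)]]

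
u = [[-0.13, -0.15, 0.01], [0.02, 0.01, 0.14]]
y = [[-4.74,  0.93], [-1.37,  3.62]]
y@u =[[0.63, 0.72, 0.08], [0.25, 0.24, 0.49]]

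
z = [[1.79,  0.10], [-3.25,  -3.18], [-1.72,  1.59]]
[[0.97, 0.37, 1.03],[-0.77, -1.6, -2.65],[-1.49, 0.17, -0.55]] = z @ [[0.56, 0.19, 0.56],  [-0.33, 0.31, 0.26]]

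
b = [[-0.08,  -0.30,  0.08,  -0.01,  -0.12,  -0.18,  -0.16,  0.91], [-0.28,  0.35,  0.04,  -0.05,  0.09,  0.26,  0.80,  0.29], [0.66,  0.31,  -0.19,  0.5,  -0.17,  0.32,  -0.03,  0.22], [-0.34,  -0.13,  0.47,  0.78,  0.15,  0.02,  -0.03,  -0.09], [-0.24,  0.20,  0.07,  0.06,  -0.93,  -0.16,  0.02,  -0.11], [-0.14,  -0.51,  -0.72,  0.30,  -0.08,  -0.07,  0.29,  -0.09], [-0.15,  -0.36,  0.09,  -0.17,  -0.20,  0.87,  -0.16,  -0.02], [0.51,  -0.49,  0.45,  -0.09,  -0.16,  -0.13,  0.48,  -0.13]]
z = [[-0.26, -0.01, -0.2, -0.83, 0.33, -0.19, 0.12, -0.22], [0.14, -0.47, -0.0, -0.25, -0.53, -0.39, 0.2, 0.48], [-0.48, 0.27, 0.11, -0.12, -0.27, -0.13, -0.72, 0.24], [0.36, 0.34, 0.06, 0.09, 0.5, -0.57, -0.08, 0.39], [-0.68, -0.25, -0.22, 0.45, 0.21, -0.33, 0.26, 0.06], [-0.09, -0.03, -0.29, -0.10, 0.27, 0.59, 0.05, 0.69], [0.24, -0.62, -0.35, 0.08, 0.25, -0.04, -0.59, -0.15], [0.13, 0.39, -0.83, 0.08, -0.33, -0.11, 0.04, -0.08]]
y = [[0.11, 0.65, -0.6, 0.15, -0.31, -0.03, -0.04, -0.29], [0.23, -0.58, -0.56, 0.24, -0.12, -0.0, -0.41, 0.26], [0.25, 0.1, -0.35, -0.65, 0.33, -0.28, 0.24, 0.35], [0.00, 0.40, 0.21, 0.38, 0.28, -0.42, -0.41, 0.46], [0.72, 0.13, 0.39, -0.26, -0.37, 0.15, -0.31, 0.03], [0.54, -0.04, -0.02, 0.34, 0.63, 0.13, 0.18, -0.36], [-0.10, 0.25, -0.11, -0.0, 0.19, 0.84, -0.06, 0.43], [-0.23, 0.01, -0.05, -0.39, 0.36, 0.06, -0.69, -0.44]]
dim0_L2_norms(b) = [1.0, 1.0, 1.0, 1.0, 1.01, 1.0, 1.0, 1.0]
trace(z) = -0.40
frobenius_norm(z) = 2.83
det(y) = 1.00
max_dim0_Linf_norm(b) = 0.93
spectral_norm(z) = 1.01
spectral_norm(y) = 1.01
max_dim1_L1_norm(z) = 2.46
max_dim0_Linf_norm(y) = 0.84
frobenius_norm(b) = 2.83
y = b @ z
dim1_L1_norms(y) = [2.18, 2.4, 2.55, 2.56, 2.36, 2.24, 1.98, 2.23]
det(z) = 1.00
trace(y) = -1.18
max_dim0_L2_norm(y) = 1.0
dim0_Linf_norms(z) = [0.68, 0.62, 0.83, 0.83, 0.53, 0.59, 0.72, 0.69]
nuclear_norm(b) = 8.01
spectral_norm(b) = 1.01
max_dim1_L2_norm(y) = 1.01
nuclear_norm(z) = 8.00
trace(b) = -0.43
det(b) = 1.01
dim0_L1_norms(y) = [2.18, 2.16, 2.29, 2.41, 2.59, 1.91, 2.34, 2.62]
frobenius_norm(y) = 2.83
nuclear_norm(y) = 8.00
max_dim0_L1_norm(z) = 2.69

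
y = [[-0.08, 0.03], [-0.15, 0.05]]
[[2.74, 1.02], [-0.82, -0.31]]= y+[[2.82, 0.99], [-0.67, -0.36]]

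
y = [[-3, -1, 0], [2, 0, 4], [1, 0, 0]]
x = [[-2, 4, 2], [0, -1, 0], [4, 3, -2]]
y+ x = [[-5, 3, 2], [2, -1, 4], [5, 3, -2]]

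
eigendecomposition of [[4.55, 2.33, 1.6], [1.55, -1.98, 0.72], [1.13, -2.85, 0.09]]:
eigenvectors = [[-0.97, -0.36, -0.34], [-0.22, 0.43, 0.11], [-0.09, 0.83, 0.93]]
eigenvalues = [5.23, -1.9, -0.67]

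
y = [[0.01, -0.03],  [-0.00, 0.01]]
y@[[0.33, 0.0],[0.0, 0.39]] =[[0.0,-0.01], [0.0,0.0]]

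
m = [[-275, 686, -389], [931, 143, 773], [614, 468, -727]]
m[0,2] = -389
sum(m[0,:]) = 22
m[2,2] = -727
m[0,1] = 686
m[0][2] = -389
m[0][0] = -275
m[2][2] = -727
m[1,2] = 773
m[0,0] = -275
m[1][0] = 931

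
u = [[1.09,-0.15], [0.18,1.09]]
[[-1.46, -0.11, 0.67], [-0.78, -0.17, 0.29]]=u @ [[-1.41, -0.12, 0.64],  [-0.48, -0.14, 0.16]]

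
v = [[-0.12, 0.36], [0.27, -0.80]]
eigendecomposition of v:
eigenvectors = [[0.95, -0.41], [0.32, 0.91]]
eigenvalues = [0.0, -0.92]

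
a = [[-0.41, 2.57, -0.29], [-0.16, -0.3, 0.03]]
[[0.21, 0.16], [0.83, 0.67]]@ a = [[-0.11, 0.49, -0.06], [-0.45, 1.93, -0.22]]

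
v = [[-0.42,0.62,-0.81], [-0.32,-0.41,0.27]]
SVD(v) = [[-0.95, 0.32],[0.32, 0.95]] @ diag([1.1544346161590553, 0.47705420762602463]) @ [[0.25, -0.62, 0.74],[-0.92, -0.39, -0.01]]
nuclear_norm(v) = 1.63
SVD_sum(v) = [[-0.28, 0.68, -0.81], [0.1, -0.23, 0.28]] + [[-0.14, -0.06, -0.0],  [-0.42, -0.18, -0.01]]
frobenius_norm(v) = 1.25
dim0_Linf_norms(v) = [0.42, 0.62, 0.81]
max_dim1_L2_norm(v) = 1.1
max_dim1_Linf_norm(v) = 0.81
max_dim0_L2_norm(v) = 0.85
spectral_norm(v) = 1.15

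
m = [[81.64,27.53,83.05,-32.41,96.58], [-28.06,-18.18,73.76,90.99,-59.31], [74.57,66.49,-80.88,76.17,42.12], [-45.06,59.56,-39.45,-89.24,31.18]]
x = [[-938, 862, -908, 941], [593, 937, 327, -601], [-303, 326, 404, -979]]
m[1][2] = 73.76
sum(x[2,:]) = -552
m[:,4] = [96.58, -59.31, 42.12, 31.18]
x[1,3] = -601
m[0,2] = 83.05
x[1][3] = -601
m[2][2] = -80.88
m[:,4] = [96.58, -59.31, 42.12, 31.18]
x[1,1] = 937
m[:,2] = [83.05, 73.76, -80.88, -39.45]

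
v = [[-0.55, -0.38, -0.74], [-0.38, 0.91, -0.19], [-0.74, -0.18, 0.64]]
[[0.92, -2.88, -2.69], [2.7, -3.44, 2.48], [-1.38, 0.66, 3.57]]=v@[[-0.49, 2.39, -2.13],[2.33, -2.11, 2.64],[-2.07, 3.20, 3.86]]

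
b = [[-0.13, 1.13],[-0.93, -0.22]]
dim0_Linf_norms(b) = [0.93, 1.13]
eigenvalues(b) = [(-0.18+1.02j), (-0.18-1.02j)]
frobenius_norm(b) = 1.49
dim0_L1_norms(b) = [1.06, 1.35]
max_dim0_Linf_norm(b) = 1.13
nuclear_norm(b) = 2.09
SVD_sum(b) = [[0.14, 1.1], [-0.04, -0.33]] + [[-0.27, 0.03], [-0.89, 0.11]]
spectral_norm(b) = 1.15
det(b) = 1.08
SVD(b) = [[-0.96, 0.29],[0.29, 0.96]] @ diag([1.1544192991570057, 0.935102177162393]) @ [[-0.13, -0.99], [-0.99, 0.13]]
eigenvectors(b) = [[(0.74+0j), 0.74-0.00j], [-0.03+0.67j, (-0.03-0.67j)]]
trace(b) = -0.35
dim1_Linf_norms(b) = [1.13, 0.93]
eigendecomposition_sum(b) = [[(-0.06+0.52j),0.57+0.10j], [-0.46-0.08j,(-0.11+0.51j)]] + [[-0.06-0.52j,0.57-0.10j], [-0.46+0.08j,-0.11-0.51j]]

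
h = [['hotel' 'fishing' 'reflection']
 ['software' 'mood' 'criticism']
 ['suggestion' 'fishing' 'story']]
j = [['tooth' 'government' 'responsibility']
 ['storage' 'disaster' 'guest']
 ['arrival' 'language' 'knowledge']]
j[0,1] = 'government'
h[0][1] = 'fishing'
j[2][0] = 'arrival'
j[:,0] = ['tooth', 'storage', 'arrival']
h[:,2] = ['reflection', 'criticism', 'story']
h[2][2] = 'story'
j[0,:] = ['tooth', 'government', 'responsibility']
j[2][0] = 'arrival'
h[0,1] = 'fishing'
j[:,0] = ['tooth', 'storage', 'arrival']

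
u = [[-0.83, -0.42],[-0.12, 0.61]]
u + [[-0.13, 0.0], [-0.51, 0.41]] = [[-0.96,  -0.42], [-0.63,  1.02]]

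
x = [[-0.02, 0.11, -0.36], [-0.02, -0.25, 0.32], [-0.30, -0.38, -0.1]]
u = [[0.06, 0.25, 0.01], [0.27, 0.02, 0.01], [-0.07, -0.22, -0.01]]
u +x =[[0.04, 0.36, -0.35], [0.25, -0.23, 0.33], [-0.37, -0.6, -0.11]]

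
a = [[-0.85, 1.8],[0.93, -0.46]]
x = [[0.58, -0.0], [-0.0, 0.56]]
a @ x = [[-0.49, 1.01], [0.54, -0.26]]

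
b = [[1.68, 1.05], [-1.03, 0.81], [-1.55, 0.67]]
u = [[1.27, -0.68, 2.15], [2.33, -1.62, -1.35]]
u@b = [[-0.50, 2.22], [7.68, 0.23]]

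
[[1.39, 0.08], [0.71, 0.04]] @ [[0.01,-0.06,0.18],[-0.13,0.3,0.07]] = [[0.0,-0.06,0.26], [0.00,-0.03,0.13]]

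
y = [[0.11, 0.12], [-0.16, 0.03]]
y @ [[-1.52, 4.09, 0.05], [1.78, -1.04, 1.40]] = [[0.05, 0.33, 0.17], [0.30, -0.69, 0.03]]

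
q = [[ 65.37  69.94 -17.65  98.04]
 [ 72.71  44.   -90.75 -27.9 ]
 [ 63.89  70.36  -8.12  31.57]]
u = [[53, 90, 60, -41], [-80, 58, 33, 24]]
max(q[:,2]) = -8.12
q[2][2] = -8.12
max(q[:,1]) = 70.36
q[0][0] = 65.37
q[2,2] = -8.12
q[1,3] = -27.9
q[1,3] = -27.9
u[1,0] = -80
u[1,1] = 58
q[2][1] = 70.36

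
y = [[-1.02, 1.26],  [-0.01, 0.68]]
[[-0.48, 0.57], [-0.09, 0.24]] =y @ [[0.31,-0.13], [-0.13,0.35]]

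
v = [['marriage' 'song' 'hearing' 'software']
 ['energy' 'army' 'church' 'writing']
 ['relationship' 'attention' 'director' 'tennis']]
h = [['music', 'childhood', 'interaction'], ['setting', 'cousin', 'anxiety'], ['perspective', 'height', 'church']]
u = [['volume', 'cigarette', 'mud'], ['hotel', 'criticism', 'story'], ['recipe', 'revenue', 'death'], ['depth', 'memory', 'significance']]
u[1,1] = 'criticism'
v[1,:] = ['energy', 'army', 'church', 'writing']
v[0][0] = 'marriage'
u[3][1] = 'memory'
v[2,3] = 'tennis'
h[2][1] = 'height'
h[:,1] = ['childhood', 'cousin', 'height']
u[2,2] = 'death'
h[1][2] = 'anxiety'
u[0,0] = 'volume'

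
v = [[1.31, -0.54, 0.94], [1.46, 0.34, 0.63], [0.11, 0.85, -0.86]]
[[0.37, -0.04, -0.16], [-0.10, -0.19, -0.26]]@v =[[0.41, -0.35, 0.46],[-0.44, -0.23, 0.01]]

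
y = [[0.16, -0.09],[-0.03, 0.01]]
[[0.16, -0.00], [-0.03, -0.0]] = y @ [[0.91, 0.24], [-0.13, 0.45]]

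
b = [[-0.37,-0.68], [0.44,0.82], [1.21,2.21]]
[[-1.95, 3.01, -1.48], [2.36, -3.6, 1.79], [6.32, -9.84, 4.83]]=b @ [[-1.48,-5.59,0.08], [3.67,-1.39,2.14]]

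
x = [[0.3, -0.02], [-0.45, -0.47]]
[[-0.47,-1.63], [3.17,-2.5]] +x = [[-0.17,-1.65], [2.72,-2.97]]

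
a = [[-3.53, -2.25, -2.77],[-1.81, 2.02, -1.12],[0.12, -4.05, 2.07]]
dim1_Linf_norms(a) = [3.53, 2.02, 4.05]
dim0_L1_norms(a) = [5.46, 8.32, 5.96]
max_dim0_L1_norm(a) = 8.32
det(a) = -26.51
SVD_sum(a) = [[0.07, -0.64, 0.26], [-0.23, 2.26, -0.93], [0.43, -4.17, 1.71]] + [[-3.74, -1.56, -2.87], [-1.04, -0.43, -0.79], [0.01, 0.00, 0.01]] + [[0.15, -0.05, -0.17], [-0.54, 0.19, 0.6], [-0.32, 0.11, 0.35]]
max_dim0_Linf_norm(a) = 4.05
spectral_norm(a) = 5.19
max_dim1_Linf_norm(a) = 4.05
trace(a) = 0.56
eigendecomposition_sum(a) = [[-3.63, -2.38, -1.89],[-1.09, -0.71, -0.57],[-0.59, -0.39, -0.31]] + [[-0.41, 1.62, -0.42], [-0.63, 2.46, -0.64], [1.59, -6.18, 1.6]] + [[0.52, -1.49, -0.46], [-0.09, 0.27, 0.08], [-0.88, 2.52, 0.77]]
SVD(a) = [[0.13, -0.96, 0.23],[-0.47, -0.27, -0.84],[0.87, 0.0, -0.49]] @ diag([5.193092850140949, 5.153602215279098, 0.9905406889599842]) @ [[0.09, -0.92, 0.38],[0.75, 0.31, 0.58],[0.65, -0.23, -0.72]]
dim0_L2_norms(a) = [3.97, 5.05, 3.63]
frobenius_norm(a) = 7.38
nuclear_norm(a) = 11.34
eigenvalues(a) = [-4.65, 3.65, 1.56]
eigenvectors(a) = [[-0.95, 0.24, -0.51], [-0.28, 0.36, 0.09], [-0.15, -0.90, 0.86]]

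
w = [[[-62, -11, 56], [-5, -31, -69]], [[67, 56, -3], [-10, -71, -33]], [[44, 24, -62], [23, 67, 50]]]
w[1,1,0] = -10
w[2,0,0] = 44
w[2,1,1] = 67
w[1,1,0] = -10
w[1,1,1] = -71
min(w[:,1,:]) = -71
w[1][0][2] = -3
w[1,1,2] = -33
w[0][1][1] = -31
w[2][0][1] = 24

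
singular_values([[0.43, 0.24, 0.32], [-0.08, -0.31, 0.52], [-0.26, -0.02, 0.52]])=[0.82, 0.57, 0.24]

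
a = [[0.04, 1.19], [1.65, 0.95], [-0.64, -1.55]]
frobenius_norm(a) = 2.80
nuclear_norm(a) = 3.68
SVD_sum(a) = [[0.58, 0.79], [1.04, 1.40], [-0.97, -1.31]] + [[-0.54, 0.4],[0.61, -0.45],[0.33, -0.24]]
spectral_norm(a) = 2.58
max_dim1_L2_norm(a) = 1.9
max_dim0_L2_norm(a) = 2.17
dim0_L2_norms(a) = [1.77, 2.17]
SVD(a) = [[-0.38, 0.62], [-0.68, -0.69], [0.63, -0.37]] @ diag([2.5792711097069345, 1.0964308198108814]) @ [[-0.6, -0.80], [-0.80, 0.60]]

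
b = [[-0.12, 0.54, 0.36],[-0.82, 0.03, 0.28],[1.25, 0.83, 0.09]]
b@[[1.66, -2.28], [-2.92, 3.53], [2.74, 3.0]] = [[-0.79, 3.26],[-0.68, 2.82],[-0.10, 0.35]]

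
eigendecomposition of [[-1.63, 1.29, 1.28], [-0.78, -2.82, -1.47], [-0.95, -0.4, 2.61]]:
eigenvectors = [[(0.75+0j), (0.75-0j), 0.20+0.00j], [-0.42+0.49j, -0.42-0.49j, -0.29+0.00j], [0.10+0.06j, (0.1-0.06j), 0.94+0.00j]]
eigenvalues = [(-2.19+0.95j), (-2.19-0.95j), (2.53+0j)]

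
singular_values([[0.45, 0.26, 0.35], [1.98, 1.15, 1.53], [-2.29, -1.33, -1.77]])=[4.26, 0.0, 0.0]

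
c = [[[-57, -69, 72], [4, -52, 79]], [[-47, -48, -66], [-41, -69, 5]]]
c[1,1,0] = -41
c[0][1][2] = 79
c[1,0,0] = -47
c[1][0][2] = -66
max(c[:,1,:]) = 79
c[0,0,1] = -69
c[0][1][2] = 79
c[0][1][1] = -52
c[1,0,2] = -66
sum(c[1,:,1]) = -117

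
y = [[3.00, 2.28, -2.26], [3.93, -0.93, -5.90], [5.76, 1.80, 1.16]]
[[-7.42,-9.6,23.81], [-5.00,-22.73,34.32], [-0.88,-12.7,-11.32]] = y@[[0.27,-2.96,-1.98], [-2.24,1.34,5.17], [1.38,1.67,-7.95]]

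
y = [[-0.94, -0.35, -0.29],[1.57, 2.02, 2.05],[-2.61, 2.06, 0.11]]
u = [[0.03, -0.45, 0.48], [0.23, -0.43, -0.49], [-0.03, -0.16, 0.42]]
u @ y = [[-1.99, 0.07, -0.88], [0.39, -1.96, -1.00], [-1.32, 0.55, -0.27]]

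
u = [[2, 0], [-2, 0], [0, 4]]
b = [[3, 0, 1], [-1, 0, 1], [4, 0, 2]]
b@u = [[6, 4], [-2, 4], [8, 8]]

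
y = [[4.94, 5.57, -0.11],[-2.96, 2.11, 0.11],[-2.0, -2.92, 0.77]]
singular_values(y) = [8.25, 3.64, 0.65]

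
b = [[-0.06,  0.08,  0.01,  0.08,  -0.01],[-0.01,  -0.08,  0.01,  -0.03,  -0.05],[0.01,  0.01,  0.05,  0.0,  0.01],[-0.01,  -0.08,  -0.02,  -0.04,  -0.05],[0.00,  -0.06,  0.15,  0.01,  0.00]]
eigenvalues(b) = [(-0.1+0.02j), (-0.1-0.02j), (0.06+0j), (0.02+0j), (-0.01+0j)]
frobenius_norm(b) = 0.26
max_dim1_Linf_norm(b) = 0.15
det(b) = -0.00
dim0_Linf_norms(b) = [0.06, 0.08, 0.15, 0.08, 0.05]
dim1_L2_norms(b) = [0.13, 0.1, 0.05, 0.1, 0.16]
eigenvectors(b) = [[0.91+0.00j, 0.91-0.00j, (-0.36+0j), (0.55+0j), (0.75+0j)], [(-0.23+0.14j), (-0.23-0.14j), -0.19+0.00j, (0.27+0j), (-0.08+0j)], [-0.04-0.02j, (-0.04+0.02j), 0.27+0.00j, -0.02+0.00j, (-0.05+0j)], [(-0.26+0.14j), -0.26-0.14j, -0.28+0.00j, (0.2+0j), 0.54+0.00j], [-0.07+0.08j, -0.07-0.08j, 0.83+0.00j, (-0.77+0j), -0.37+0.00j]]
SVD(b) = [[-0.48, -0.43, 0.76, -0.08, 0.05],[0.46, 0.22, 0.44, -0.21, -0.7],[0.08, -0.29, -0.21, -0.92, 0.11],[0.40, 0.40, 0.43, -0.11, 0.69],[0.62, -0.72, 0.01, 0.29, 0.1]] @ diag([0.18557725048971463, 0.15771515665129096, 0.08427831130748094, 0.013310066889827828, 0.002649872767527936]) @ [[0.11,-0.78,0.48,-0.34,-0.20],  [0.11,-0.28,-0.84,-0.41,-0.19],  [-0.67,-0.13,-0.07,0.36,-0.63],  [-0.1,-0.55,-0.23,0.56,0.57],  [-0.72,0.04,0.05,-0.53,0.45]]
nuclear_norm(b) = 0.44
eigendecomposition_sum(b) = [[-0.03+0.08j,(0.03+0.23j),0.03-0.15j,0.05+0.01j,0.14j], [(-0-0.02j),-0.04-0.05j,0.02+0.04j,(-0.01+0.01j),-0.02-0.03j], [-0j,-0.01j,-0.00+0.01j,-0.00-0.00j,-0.01j], [(-0-0.03j),-0.04-0.06j,(0.01+0.05j),(-0.02+0j),-0.02-0.04j], [-0.00-0.01j,-0.02-0.01j,0.01+0.01j,-0.00+0.00j,(-0.01-0.01j)]] + [[(-0.03-0.08j), 0.03-0.23j, (0.03+0.15j), (0.05-0.01j), 0.00-0.14j], [(-0+0.02j), (-0.04+0.05j), 0.02-0.04j, (-0.01-0.01j), (-0.02+0.03j)], [0.00+0.00j, 0.00+0.01j, (-0-0.01j), (-0+0j), 0.01j], [-0.00+0.03j, -0.04+0.06j, (0.01-0.05j), -0.02-0.00j, (-0.02+0.04j)], [(-0+0.01j), (-0.02+0.01j), (0.01-0.01j), -0.00-0.00j, (-0.01+0.01j)]] + [[-0.01-0.00j, (-0-0j), (-0.08+0j), -0.00+0.00j, (-0.01-0j)],[(-0-0j), (-0-0j), -0.04+0.00j, -0.00+0.00j, (-0-0j)],[0j, 0j, (0.06-0j), 0.00-0.00j, 0j],[-0.00-0.00j, (-0-0j), (-0.06+0j), -0.00+0.00j, -0.00-0.00j],[(0.01+0j), 0.01+0.00j, (0.18-0j), 0.01-0.00j, (0.01+0j)]] + [[0.00+0.00j, (0.02+0j), 0.04-0.00j, -0.00-0.00j, (-0.01+0j)], [0j, (0.01+0j), 0.02-0.00j, (-0-0j), -0.00+0.00j], [(-0-0j), -0.00-0.00j, -0.00+0.00j, 0.00+0.00j, 0.00-0.00j], [0j, 0.01+0.00j, 0.01-0.00j, (-0-0j), (-0+0j)], [-0.00-0.00j, (-0.02-0j), (-0.05+0j), (0.01+0j), (0.01-0j)]] + [[-0.00+0.00j, 0.01+0.00j, -0.00-0.00j, -0.01+0.00j, 0.00+0.00j],[0.00-0.00j, (-0-0j), 0.00+0.00j, 0.00-0.00j, -0.00-0.00j],[-0j, -0.00-0.00j, 0.00+0.00j, -0j, (-0-0j)],[-0.00+0.00j, 0.00+0.00j, -0.00-0.00j, -0.01+0.00j, 0.00+0.00j],[-0j, -0.00-0.00j, 0j, -0j, -0.00-0.00j]]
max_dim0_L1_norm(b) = 0.31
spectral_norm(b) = 0.19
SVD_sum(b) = [[-0.01, 0.07, -0.04, 0.03, 0.02], [0.01, -0.07, 0.04, -0.03, -0.02], [0.00, -0.01, 0.01, -0.01, -0.0], [0.01, -0.06, 0.04, -0.03, -0.02], [0.01, -0.09, 0.06, -0.04, -0.02]] + [[-0.01, 0.02, 0.06, 0.03, 0.01], [0.0, -0.01, -0.03, -0.01, -0.01], [-0.00, 0.01, 0.04, 0.02, 0.01], [0.01, -0.02, -0.05, -0.03, -0.01], [-0.01, 0.03, 0.10, 0.05, 0.02]] + [[-0.04,-0.01,-0.00,0.02,-0.04], [-0.02,-0.00,-0.0,0.01,-0.02], [0.01,0.00,0.00,-0.01,0.01], [-0.02,-0.0,-0.0,0.01,-0.02], [-0.00,-0.0,-0.00,0.0,-0.00]] + [[0.00, 0.0, 0.00, -0.0, -0.00], [0.00, 0.00, 0.00, -0.0, -0.00], [0.00, 0.01, 0.0, -0.01, -0.01], [0.00, 0.0, 0.0, -0.00, -0.0], [-0.0, -0.00, -0.0, 0.00, 0.00]] + [[-0.00,0.00,0.00,-0.0,0.00],[0.00,-0.0,-0.00,0.00,-0.0],[-0.0,0.0,0.00,-0.00,0.0],[-0.0,0.0,0.0,-0.0,0.00],[-0.0,0.0,0.0,-0.0,0.00]]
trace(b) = -0.13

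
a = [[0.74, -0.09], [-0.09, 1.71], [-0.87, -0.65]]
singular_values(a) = [1.85, 1.12]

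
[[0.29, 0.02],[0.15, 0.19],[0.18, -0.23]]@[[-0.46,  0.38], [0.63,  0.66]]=[[-0.12,0.12], [0.05,0.18], [-0.23,-0.08]]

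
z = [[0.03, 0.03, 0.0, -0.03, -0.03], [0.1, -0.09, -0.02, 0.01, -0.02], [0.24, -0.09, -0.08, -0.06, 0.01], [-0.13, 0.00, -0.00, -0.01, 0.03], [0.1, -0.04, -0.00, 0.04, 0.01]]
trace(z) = -0.14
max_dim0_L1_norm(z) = 0.6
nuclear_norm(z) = 0.55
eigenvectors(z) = [[0.07, -0.05, 0.01, -0.34, 0.21],[-0.51, 0.2, -0.3, -0.06, -0.06],[-0.82, -0.89, 0.85, -0.76, 0.79],[0.11, -0.27, -0.40, 0.52, -0.42],[-0.21, 0.3, 0.12, -0.2, 0.39]]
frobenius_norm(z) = 0.36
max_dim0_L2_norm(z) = 0.31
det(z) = -0.00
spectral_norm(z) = 0.34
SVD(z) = [[-0.06,0.6,-0.2,0.41,0.66], [-0.37,-0.55,0.05,0.75,0.02], [-0.8,0.27,0.47,-0.23,-0.03], [0.35,-0.25,0.74,-0.07,0.52], [-0.30,-0.46,-0.44,-0.47,0.54]] @ diag([0.337741975508318, 0.08603147081927263, 0.08024550698811954, 0.04101780234536176, 0.00267254698517019]) @ [[-0.91, 0.34, 0.21, 0.09, 0.03], [0.17, 0.71, -0.13, -0.65, -0.19], [-0.33, -0.45, -0.49, -0.58, 0.34], [-0.17, -0.37, 0.09, -0.21, -0.88], [0.08, -0.2, 0.83, -0.44, 0.26]]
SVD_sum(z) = [[0.02, -0.01, -0.00, -0.0, -0.00], [0.11, -0.04, -0.03, -0.01, -0.00], [0.25, -0.09, -0.06, -0.02, -0.01], [-0.11, 0.04, 0.03, 0.01, 0.0], [0.09, -0.03, -0.02, -0.01, -0.0]] + [[0.01, 0.04, -0.01, -0.03, -0.01], [-0.01, -0.03, 0.01, 0.03, 0.01], [0.0, 0.02, -0.0, -0.02, -0.00], [-0.00, -0.01, 0.0, 0.01, 0.00], [-0.01, -0.03, 0.0, 0.03, 0.01]] + [[0.01, 0.01, 0.01, 0.01, -0.01], [-0.00, -0.0, -0.00, -0.00, 0.00], [-0.01, -0.02, -0.02, -0.02, 0.01], [-0.02, -0.03, -0.03, -0.03, 0.02], [0.01, 0.02, 0.02, 0.02, -0.01]] + [[-0.0, -0.01, 0.0, -0.00, -0.01], [-0.01, -0.01, 0.0, -0.01, -0.03], [0.00, 0.00, -0.00, 0.00, 0.01], [0.0, 0.00, -0.0, 0.00, 0.00], [0.00, 0.01, -0.00, 0.0, 0.02]] + [[0.0,-0.00,0.00,-0.0,0.0], [0.0,-0.0,0.0,-0.00,0.00], [-0.0,0.0,-0.0,0.00,-0.00], [0.00,-0.0,0.00,-0.00,0.00], [0.00,-0.0,0.0,-0.00,0.00]]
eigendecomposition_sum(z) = [[-0.01,0.01,0.0,-0.00,-0.00],  [0.09,-0.09,-0.03,0.01,0.01],  [0.15,-0.14,-0.04,0.02,0.01],  [-0.02,0.02,0.01,-0.00,-0.0],  [0.04,-0.04,-0.01,0.01,0.0]] + [[-0.0, 0.00, -0.00, -0.0, 0.00], [0.01, -0.00, 0.01, 0.02, -0.0], [-0.06, 0.02, -0.03, -0.08, 0.02], [-0.02, 0.01, -0.01, -0.02, 0.0], [0.02, -0.01, 0.01, 0.03, -0.01]] + [[0.0, 0.00, -0.00, 0.0, 0.00], [-0.01, -0.00, 0.0, -0.01, -0.01], [0.04, 0.01, -0.00, 0.03, 0.02], [-0.02, -0.0, 0.00, -0.01, -0.01], [0.01, 0.00, -0.0, 0.0, 0.0]] + [[0.04, 0.02, -0.00, -0.04, -0.05], [0.01, 0.0, -0.0, -0.01, -0.01], [0.09, 0.05, -0.01, -0.09, -0.12], [-0.06, -0.04, 0.00, 0.06, 0.08], [0.02, 0.01, -0.0, -0.02, -0.03]] + [[0.01,-0.01,0.0,0.01,0.02], [-0.00,0.0,-0.00,-0.00,-0.01], [0.03,-0.03,0.0,0.06,0.09], [-0.02,0.01,-0.0,-0.03,-0.05], [0.01,-0.01,0.00,0.03,0.04]]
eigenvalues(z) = [-0.15, -0.07, -0.02, 0.06, 0.03]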